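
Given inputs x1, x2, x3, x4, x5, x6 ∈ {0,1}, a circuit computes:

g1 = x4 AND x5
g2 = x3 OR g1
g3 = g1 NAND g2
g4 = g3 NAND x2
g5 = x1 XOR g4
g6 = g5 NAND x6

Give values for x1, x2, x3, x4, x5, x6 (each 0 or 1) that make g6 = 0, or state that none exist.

Check with x1=0 x2=0 x3=0 x4=0 x5=1 x6=1:
g1 = x4 AND x5 = 0 AND 1 = 0
g2 = x3 OR g1 = 0 OR 0 = 0
g3 = g1 NAND g2 = 0 NAND 0 = 1
g4 = g3 NAND x2 = 1 NAND 0 = 1
g5 = x1 XOR g4 = 0 XOR 1 = 1
g6 = g5 NAND x6 = 1 NAND 1 = 0
So g6 = 0 as required.

x1=0 x2=0 x3=0 x4=0 x5=1 x6=1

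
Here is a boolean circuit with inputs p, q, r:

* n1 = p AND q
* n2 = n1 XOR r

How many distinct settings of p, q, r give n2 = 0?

n2 = n1 XOR r must be 0, so n1 and r are equal.
Enumerating the 8 input combinations, 4 give n2 = 0 and 4 give n2 = 1.

4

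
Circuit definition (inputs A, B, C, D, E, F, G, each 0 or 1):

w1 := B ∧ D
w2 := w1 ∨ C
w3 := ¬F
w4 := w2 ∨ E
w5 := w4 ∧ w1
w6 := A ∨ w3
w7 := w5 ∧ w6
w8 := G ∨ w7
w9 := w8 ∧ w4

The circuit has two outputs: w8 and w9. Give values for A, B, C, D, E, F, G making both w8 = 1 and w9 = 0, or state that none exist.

Check with A=0, B=1, C=0, D=0, E=0, F=1, G=1:
w1 = B ∧ D = 1 ∧ 0 = 0
w2 = w1 ∨ C = 0 ∨ 0 = 0
w3 = ¬F = ¬1 = 0
w4 = w2 ∨ E = 0 ∨ 0 = 0
w5 = w4 ∧ w1 = 0 ∧ 0 = 0
w6 = A ∨ w3 = 0 ∨ 0 = 0
w7 = w5 ∧ w6 = 0 ∧ 0 = 0
w8 = G ∨ w7 = 1 ∨ 0 = 1
w9 = w8 ∧ w4 = 1 ∧ 0 = 0
So w8 = 1 and w9 = 0.

A=0, B=1, C=0, D=0, E=0, F=1, G=1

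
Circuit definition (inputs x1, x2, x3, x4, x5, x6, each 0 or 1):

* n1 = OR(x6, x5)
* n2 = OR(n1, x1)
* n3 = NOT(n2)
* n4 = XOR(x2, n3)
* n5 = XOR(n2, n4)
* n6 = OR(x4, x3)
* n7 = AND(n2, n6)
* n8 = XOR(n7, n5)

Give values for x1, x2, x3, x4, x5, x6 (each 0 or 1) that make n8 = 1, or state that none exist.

x1=0 x2=1 x3=0 x4=1 x5=1 x6=0

Check with x1=0 x2=1 x3=0 x4=1 x5=1 x6=0:
n1 = OR(x6, x5) = OR(0, 1) = 1
n2 = OR(n1, x1) = OR(1, 0) = 1
n3 = NOT(n2) = NOT 1 = 0
n4 = XOR(x2, n3) = XOR(1, 0) = 1
n5 = XOR(n2, n4) = XOR(1, 1) = 0
n6 = OR(x4, x3) = OR(1, 0) = 1
n7 = AND(n2, n6) = AND(1, 1) = 1
n8 = XOR(n7, n5) = XOR(1, 0) = 1
So n8 = 1 as required.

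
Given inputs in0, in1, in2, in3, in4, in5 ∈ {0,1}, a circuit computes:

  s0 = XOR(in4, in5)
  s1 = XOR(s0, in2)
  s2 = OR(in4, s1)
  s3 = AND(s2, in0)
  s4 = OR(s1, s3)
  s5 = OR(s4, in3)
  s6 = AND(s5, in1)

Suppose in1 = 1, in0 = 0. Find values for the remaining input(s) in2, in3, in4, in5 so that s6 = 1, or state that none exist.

in2=1, in3=1, in4=1, in5=0

s6 = AND(s5, in1) must be 1, so both s5 = 1 and in1 = 1.
Check with in1 = 1, in0 = 0 and in2=1, in3=1, in4=1, in5=0:
s0 = XOR(in4, in5) = XOR(1, 0) = 1
s1 = XOR(s0, in2) = XOR(1, 1) = 0
s2 = OR(in4, s1) = OR(1, 0) = 1
s3 = AND(s2, in0) = AND(1, 0) = 0
s4 = OR(s1, s3) = OR(0, 0) = 0
s5 = OR(s4, in3) = OR(0, 1) = 1
s6 = AND(s5, in1) = AND(1, 1) = 1
So s6 = 1.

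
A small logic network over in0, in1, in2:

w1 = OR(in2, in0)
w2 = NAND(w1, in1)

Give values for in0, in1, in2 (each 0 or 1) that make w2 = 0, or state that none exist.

in0=0, in1=1, in2=1

w2 = NAND(w1, in1) must be 0, so both w1 = 1 and in1 = 1.
w1 = OR(in2, in0) must be 1, so at least one of in2, in0 is 1.
Check with in0=0, in1=1, in2=1:
w1 = OR(in2, in0) = OR(1, 0) = 1
w2 = NAND(w1, in1) = NAND(1, 1) = 0
So w2 = 0 as required.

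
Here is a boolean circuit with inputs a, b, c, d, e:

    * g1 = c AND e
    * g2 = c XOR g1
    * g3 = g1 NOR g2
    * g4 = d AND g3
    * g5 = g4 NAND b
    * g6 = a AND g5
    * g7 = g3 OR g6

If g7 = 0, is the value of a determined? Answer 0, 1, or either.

0

g7 = g3 OR g6 must be 0, so both g3 = 0 and g6 = 0.
g3 = g1 NOR g2 must be 0, so at least one of g1, g2 is 1.
Every assignment with g7 = 0 has a = 0; there are 8 such assignment(s).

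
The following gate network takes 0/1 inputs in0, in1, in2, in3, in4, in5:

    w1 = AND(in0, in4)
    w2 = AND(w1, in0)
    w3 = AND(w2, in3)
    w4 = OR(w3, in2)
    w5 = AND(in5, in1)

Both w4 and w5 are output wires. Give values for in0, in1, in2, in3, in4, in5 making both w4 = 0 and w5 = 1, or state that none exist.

Check with in0=0, in1=1, in2=0, in3=1, in4=0, in5=1:
w1 = AND(in0, in4) = AND(0, 0) = 0
w2 = AND(w1, in0) = AND(0, 0) = 0
w3 = AND(w2, in3) = AND(0, 1) = 0
w4 = OR(w3, in2) = OR(0, 0) = 0
w5 = AND(in5, in1) = AND(1, 1) = 1
So w4 = 0 and w5 = 1.

in0=0, in1=1, in2=0, in3=1, in4=0, in5=1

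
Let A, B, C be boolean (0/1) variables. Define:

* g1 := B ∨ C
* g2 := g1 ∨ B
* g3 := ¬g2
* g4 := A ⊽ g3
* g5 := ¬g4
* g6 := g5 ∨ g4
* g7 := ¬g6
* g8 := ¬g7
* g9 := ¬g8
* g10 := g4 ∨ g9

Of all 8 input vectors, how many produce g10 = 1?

g10 = g4 ∨ g9 must be 1, so at least one of g4, g9 is 1.
Satisfying assignments:
  A=0, B=0, C=1
  A=0, B=1, C=0
  A=0, B=1, C=1

3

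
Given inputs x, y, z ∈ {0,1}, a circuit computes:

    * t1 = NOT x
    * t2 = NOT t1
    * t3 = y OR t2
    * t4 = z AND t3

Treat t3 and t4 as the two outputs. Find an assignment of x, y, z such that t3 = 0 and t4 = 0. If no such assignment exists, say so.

Check with x=0, y=0, z=0:
t1 = NOT x = NOT 0 = 1
t2 = NOT t1 = NOT 1 = 0
t3 = y OR t2 = 0 OR 0 = 0
t4 = z AND t3 = 0 AND 0 = 0
So t3 = 0 and t4 = 0.

x=0, y=0, z=0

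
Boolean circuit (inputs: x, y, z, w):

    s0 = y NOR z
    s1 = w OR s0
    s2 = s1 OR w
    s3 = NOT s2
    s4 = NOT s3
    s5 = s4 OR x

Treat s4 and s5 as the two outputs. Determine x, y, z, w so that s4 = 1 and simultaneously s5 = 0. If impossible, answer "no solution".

Across all 16 input combinations, none give both s4 = 1 and s5 = 0.

no solution exists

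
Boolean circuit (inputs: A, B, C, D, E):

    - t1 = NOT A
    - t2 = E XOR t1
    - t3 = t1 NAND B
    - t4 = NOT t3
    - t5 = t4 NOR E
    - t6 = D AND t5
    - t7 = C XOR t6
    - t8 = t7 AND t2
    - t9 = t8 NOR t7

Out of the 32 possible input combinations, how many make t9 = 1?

t9 = t8 NOR t7 must be 1, so both t8 = 0 and t7 = 0.
Enumerating the 32 input combinations, 16 give t9 = 1 and 16 give t9 = 0.

16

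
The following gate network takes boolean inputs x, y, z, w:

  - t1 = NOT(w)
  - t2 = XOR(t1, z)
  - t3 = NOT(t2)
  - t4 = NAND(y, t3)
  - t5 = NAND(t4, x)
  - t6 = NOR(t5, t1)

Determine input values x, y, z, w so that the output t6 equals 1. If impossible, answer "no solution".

x=1, y=0, z=1, w=1

t6 = NOR(t5, t1) must be 1, so both t5 = 0 and t1 = 0.
t5 = NAND(t4, x) must be 0, so both t4 = 1 and x = 1.
t1 = NOT(w) must be 0, so w = 1.
Check with x=1, y=0, z=1, w=1:
t1 = NOT(w) = NOT 1 = 0
t2 = XOR(t1, z) = XOR(0, 1) = 1
t3 = NOT(t2) = NOT 1 = 0
t4 = NAND(y, t3) = NAND(0, 0) = 1
t5 = NAND(t4, x) = NAND(1, 1) = 0
t6 = NOR(t5, t1) = NOR(0, 0) = 1
So t6 = 1 as required.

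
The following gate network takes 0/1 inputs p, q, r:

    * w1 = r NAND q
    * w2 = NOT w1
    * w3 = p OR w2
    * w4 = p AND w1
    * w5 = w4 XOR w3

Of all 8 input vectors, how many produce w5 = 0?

w5 = w4 XOR w3 must be 0, so w4 and w3 are equal.
Enumerating the 8 input combinations, 6 give w5 = 0 and 2 give w5 = 1.

6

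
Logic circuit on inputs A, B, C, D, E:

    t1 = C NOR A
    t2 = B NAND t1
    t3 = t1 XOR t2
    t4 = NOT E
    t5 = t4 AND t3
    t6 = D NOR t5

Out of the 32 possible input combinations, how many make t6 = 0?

t6 = D NOR t5 must be 0, so at least one of D, t5 is 1.
Enumerating the 32 input combinations, 23 give t6 = 0 and 9 give t6 = 1.

23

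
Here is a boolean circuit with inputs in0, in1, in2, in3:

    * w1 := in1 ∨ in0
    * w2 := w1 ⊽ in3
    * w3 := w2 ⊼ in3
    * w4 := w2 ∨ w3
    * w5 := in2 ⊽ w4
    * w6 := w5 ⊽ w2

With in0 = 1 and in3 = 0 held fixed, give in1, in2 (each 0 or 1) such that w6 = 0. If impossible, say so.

With in0 = 1 and in3 = 0 fixed, none of the 4 settings of in1, in2 give w6 = 0.
For example, with in1=0, in2=0:
w1 = in1 ∨ in0 = 0 ∨ 1 = 1
w2 = w1 ⊽ in3 = 1 ⊽ 0 = 0
w3 = w2 ⊼ in3 = 0 ⊼ 0 = 1
w4 = w2 ∨ w3 = 0 ∨ 1 = 1
w5 = in2 ⊽ w4 = 0 ⊽ 1 = 0
w6 = w5 ⊽ w2 = 0 ⊽ 0 = 1
giving w6 = 1 ≠ 0.

no solution exists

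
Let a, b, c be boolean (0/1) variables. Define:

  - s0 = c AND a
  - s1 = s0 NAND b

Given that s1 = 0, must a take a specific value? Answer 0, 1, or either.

1

s1 = s0 NAND b must be 0, so both s0 = 1 and b = 1.
s0 = c AND a must be 1, so both c = 1 and a = 1.
Every assignment with s1 = 0 has a = 1; there are 1 such assignment(s).
  a=1, b=1, c=1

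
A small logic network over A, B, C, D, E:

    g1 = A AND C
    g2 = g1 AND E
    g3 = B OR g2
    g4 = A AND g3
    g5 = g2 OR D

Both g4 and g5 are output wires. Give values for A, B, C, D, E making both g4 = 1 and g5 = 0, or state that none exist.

Check with A=1 B=1 C=1 D=0 E=0:
g1 = A AND C = 1 AND 1 = 1
g2 = g1 AND E = 1 AND 0 = 0
g3 = B OR g2 = 1 OR 0 = 1
g4 = A AND g3 = 1 AND 1 = 1
g5 = g2 OR D = 0 OR 0 = 0
So g4 = 1 and g5 = 0.

A=1 B=1 C=1 D=0 E=0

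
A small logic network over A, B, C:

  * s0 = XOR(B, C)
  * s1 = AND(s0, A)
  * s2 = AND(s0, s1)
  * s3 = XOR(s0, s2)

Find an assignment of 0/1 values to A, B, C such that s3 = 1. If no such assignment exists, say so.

A=0, B=1, C=0

s3 = XOR(s0, s2) must be 1, so s0 and s2 differ.
Check with A=0, B=1, C=0:
s0 = XOR(B, C) = XOR(1, 0) = 1
s1 = AND(s0, A) = AND(1, 0) = 0
s2 = AND(s0, s1) = AND(1, 0) = 0
s3 = XOR(s0, s2) = XOR(1, 0) = 1
So s3 = 1 as required.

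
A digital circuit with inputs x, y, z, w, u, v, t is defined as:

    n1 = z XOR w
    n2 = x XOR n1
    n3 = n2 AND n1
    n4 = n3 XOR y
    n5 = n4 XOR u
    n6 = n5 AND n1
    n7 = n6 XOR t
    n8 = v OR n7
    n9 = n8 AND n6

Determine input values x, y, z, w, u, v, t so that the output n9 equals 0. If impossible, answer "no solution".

x=0 y=1 z=1 w=0 u=0 v=1 t=1

Check with x=0 y=1 z=1 w=0 u=0 v=1 t=1:
n1 = z XOR w = 1 XOR 0 = 1
n2 = x XOR n1 = 0 XOR 1 = 1
n3 = n2 AND n1 = 1 AND 1 = 1
n4 = n3 XOR y = 1 XOR 1 = 0
n5 = n4 XOR u = 0 XOR 0 = 0
n6 = n5 AND n1 = 0 AND 1 = 0
n7 = n6 XOR t = 0 XOR 1 = 1
n8 = v OR n7 = 1 OR 1 = 1
n9 = n8 AND n6 = 1 AND 0 = 0
So n9 = 0 as required.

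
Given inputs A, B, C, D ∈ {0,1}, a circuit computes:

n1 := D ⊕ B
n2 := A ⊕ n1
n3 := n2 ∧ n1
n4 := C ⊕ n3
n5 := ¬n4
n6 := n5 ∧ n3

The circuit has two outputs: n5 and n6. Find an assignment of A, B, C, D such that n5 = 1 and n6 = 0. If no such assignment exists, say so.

A=1, B=0, C=0, D=0

Check with A=1, B=0, C=0, D=0:
n1 = D ⊕ B = 0 ⊕ 0 = 0
n2 = A ⊕ n1 = 1 ⊕ 0 = 1
n3 = n2 ∧ n1 = 1 ∧ 0 = 0
n4 = C ⊕ n3 = 0 ⊕ 0 = 0
n5 = ¬n4 = ¬0 = 1
n6 = n5 ∧ n3 = 1 ∧ 0 = 0
So n5 = 1 and n6 = 0.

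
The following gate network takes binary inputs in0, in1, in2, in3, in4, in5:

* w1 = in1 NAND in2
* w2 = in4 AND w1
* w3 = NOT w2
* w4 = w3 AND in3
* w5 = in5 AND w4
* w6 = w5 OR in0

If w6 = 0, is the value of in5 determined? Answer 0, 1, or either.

Both values of in5 occur among assignments with w6 = 0:
  in5=0: in0=0, in1=0, in2=0, in3=0, in4=0, in5=0
  in5=1: in0=0, in1=0, in2=0, in3=0, in4=0, in5=1

either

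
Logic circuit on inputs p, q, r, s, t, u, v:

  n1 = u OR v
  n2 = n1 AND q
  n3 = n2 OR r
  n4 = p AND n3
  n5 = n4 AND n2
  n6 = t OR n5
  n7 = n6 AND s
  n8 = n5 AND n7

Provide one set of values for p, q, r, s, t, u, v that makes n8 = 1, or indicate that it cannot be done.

n8 = n5 AND n7 must be 1, so both n5 = 1 and n7 = 1.
n5 = n4 AND n2 must be 1, so both n4 = 1 and n2 = 1.
n7 = n6 AND s must be 1, so both n6 = 1 and s = 1.
Check with p=1 q=1 r=0 s=1 t=0 u=1 v=1:
n1 = u OR v = 1 OR 1 = 1
n2 = n1 AND q = 1 AND 1 = 1
n3 = n2 OR r = 1 OR 0 = 1
n4 = p AND n3 = 1 AND 1 = 1
n5 = n4 AND n2 = 1 AND 1 = 1
n6 = t OR n5 = 0 OR 1 = 1
n7 = n6 AND s = 1 AND 1 = 1
n8 = n5 AND n7 = 1 AND 1 = 1
So n8 = 1 as required.

p=1 q=1 r=0 s=1 t=0 u=1 v=1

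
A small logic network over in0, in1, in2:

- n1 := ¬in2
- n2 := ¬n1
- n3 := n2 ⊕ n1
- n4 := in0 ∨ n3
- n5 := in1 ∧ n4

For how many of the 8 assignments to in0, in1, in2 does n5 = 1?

n5 = in1 ∧ n4 must be 1, so both in1 = 1 and n4 = 1.
n4 = in0 ∨ n3 must be 1, so at least one of in0, n3 is 1.
Enumerating the 8 input combinations, 4 give n5 = 1 and 4 give n5 = 0.

4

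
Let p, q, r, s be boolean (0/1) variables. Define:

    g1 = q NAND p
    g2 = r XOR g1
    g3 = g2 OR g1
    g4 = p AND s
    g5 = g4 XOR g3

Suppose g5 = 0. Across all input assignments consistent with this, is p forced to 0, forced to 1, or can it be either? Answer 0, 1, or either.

g5 = g4 XOR g3 must be 0, so g4 and g3 are equal.
Every assignment with g5 = 0 has p = 1; there are 4 such assignment(s).
  p=1, q=0, r=0, s=1
  p=1, q=0, r=1, s=1
  p=1, q=1, r=0, s=0
  p=1, q=1, r=1, s=1

1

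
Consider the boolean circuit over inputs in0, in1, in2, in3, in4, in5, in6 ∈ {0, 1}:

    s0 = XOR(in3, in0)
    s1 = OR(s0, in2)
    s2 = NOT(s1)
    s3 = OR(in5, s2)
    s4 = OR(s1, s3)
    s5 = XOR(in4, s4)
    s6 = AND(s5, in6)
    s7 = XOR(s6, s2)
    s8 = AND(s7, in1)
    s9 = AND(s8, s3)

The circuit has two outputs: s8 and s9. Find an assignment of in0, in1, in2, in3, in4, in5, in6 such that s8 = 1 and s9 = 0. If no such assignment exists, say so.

in0=0, in1=1, in2=1, in3=0, in4=0, in5=0, in6=1

Check with in0=0, in1=1, in2=1, in3=0, in4=0, in5=0, in6=1:
s0 = XOR(in3, in0) = XOR(0, 0) = 0
s1 = OR(s0, in2) = OR(0, 1) = 1
s2 = NOT(s1) = NOT 1 = 0
s3 = OR(in5, s2) = OR(0, 0) = 0
s4 = OR(s1, s3) = OR(1, 0) = 1
s5 = XOR(in4, s4) = XOR(0, 1) = 1
s6 = AND(s5, in6) = AND(1, 1) = 1
s7 = XOR(s6, s2) = XOR(1, 0) = 1
s8 = AND(s7, in1) = AND(1, 1) = 1
s9 = AND(s8, s3) = AND(1, 0) = 0
So s8 = 1 and s9 = 0.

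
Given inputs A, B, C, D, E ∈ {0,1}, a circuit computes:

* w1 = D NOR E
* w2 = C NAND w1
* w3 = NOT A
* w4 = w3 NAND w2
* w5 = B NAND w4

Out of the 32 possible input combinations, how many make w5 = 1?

23

w5 = B NAND w4 must be 1, so at least one of B, w4 is 0.
Enumerating the 32 input combinations, 23 give w5 = 1 and 9 give w5 = 0.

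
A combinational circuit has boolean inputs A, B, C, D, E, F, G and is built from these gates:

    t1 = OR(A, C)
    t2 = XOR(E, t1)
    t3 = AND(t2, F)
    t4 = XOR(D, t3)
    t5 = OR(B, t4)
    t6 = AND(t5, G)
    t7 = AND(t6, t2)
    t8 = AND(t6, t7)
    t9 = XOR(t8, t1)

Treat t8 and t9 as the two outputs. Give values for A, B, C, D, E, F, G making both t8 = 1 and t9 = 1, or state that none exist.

A=0, B=0, C=0, D=1, E=1, F=0, G=1

Check with A=0, B=0, C=0, D=1, E=1, F=0, G=1:
t1 = OR(A, C) = OR(0, 0) = 0
t2 = XOR(E, t1) = XOR(1, 0) = 1
t3 = AND(t2, F) = AND(1, 0) = 0
t4 = XOR(D, t3) = XOR(1, 0) = 1
t5 = OR(B, t4) = OR(0, 1) = 1
t6 = AND(t5, G) = AND(1, 1) = 1
t7 = AND(t6, t2) = AND(1, 1) = 1
t8 = AND(t6, t7) = AND(1, 1) = 1
t9 = XOR(t8, t1) = XOR(1, 0) = 1
So t8 = 1 and t9 = 1.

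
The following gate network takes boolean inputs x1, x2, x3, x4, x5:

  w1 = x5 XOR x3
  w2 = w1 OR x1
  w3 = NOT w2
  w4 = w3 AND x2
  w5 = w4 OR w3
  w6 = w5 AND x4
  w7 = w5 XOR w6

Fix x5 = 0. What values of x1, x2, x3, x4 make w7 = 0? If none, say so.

w7 = w5 XOR w6 must be 0, so w5 and w6 are equal.
Check with x5 = 0 and x1=1, x2=0, x3=1, x4=1:
w1 = x5 XOR x3 = 0 XOR 1 = 1
w2 = w1 OR x1 = 1 OR 1 = 1
w3 = NOT w2 = NOT 1 = 0
w4 = w3 AND x2 = 0 AND 0 = 0
w5 = w4 OR w3 = 0 OR 0 = 0
w6 = w5 AND x4 = 0 AND 1 = 0
w7 = w5 XOR w6 = 0 XOR 0 = 0
So w7 = 0.

x1=1 x2=0 x3=1 x4=1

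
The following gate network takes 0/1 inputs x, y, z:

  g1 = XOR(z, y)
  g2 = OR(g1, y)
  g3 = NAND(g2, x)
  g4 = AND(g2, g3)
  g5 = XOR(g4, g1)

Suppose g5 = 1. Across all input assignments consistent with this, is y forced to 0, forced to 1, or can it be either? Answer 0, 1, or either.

either

Both values of y occur among assignments with g5 = 1:
  y=0: x=1, y=0, z=1
  y=1: x=0, y=1, z=1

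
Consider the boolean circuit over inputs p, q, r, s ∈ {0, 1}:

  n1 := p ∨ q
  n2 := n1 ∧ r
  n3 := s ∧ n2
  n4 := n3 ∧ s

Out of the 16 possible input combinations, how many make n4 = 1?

n4 = n3 ∧ s must be 1, so both n3 = 1 and s = 1.
n3 = s ∧ n2 must be 1, so both s = 1 and n2 = 1.
Enumerating the 16 input combinations, 3 give n4 = 1 and 13 give n4 = 0.

3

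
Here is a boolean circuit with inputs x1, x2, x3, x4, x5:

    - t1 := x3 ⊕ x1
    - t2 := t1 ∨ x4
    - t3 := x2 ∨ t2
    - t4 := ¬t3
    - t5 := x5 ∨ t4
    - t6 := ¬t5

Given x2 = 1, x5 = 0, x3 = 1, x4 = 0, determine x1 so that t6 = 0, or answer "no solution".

no solution exists

With x2 = 1, x5 = 0, x3 = 1, x4 = 0 fixed, none of the 2 settings of x1 give t6 = 0.
For example, with x1=1:
t1 = x3 ⊕ x1 = 1 ⊕ 1 = 0
t2 = t1 ∨ x4 = 0 ∨ 0 = 0
t3 = x2 ∨ t2 = 1 ∨ 0 = 1
t4 = ¬t3 = ¬1 = 0
t5 = x5 ∨ t4 = 0 ∨ 0 = 0
t6 = ¬t5 = ¬0 = 1
giving t6 = 1 ≠ 0.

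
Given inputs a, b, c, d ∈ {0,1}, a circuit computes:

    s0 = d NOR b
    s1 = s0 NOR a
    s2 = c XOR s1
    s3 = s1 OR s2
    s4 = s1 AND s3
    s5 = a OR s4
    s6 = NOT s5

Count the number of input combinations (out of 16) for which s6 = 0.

14

s6 = NOT s5 must be 0, so s5 = 1.
s5 = a OR s4 must be 1, so at least one of a, s4 is 1.
Enumerating the 16 input combinations, 14 give s6 = 0 and 2 give s6 = 1.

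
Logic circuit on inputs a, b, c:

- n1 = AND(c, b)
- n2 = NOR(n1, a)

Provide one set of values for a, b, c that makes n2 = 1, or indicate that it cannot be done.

Check with a=0, b=0, c=1:
n1 = AND(c, b) = AND(1, 0) = 0
n2 = NOR(n1, a) = NOR(0, 0) = 1
So n2 = 1 as required.

a=0, b=0, c=1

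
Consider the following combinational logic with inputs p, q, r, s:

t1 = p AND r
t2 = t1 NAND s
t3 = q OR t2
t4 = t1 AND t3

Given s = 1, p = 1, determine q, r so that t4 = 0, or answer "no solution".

q=1, r=0

t4 = t1 AND t3 must be 0, so at least one of t1, t3 is 0.
Check with s = 1, p = 1 and q=1, r=0:
t1 = p AND r = 1 AND 0 = 0
t2 = t1 NAND s = 0 NAND 1 = 1
t3 = q OR t2 = 1 OR 1 = 1
t4 = t1 AND t3 = 0 AND 1 = 0
So t4 = 0.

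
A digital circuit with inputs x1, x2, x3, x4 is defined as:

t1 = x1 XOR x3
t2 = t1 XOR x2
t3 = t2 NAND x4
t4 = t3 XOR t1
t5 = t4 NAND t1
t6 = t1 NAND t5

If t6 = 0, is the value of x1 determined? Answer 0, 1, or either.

Both values of x1 occur among assignments with t6 = 0:
  x1=0: x1=0, x2=0, x3=1, x4=0
  x1=1: x1=1, x2=0, x3=0, x4=0

either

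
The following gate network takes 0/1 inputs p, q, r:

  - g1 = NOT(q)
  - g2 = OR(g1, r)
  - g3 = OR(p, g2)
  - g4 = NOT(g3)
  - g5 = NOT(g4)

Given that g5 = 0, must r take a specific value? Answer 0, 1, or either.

g5 = NOT(g4) must be 0, so g4 = 1.
g4 = NOT(g3) must be 1, so g3 = 0.
g3 = OR(p, g2) must be 0, so both p = 0 and g2 = 0.
Every assignment with g5 = 0 has r = 0; there are 1 such assignment(s).
  p=0, q=1, r=0

0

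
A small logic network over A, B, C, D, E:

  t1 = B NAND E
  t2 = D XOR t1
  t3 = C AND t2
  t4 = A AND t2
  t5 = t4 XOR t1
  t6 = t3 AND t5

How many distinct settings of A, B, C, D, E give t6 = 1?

t6 = t3 AND t5 must be 1, so both t3 = 1 and t5 = 1.
t3 = C AND t2 must be 1, so both C = 1 and t2 = 1.
Enumerating the 32 input combinations, 4 give t6 = 1 and 28 give t6 = 0.

4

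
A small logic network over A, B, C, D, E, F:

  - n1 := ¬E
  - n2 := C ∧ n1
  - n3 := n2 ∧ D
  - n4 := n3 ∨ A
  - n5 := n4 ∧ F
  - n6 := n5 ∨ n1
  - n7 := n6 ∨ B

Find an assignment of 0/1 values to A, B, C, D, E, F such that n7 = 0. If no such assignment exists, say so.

A=0 B=0 C=1 D=1 E=1 F=0

n7 = n6 ∨ B must be 0, so both n6 = 0 and B = 0.
Check with A=0 B=0 C=1 D=1 E=1 F=0:
n1 = ¬E = ¬1 = 0
n2 = C ∧ n1 = 1 ∧ 0 = 0
n3 = n2 ∧ D = 0 ∧ 1 = 0
n4 = n3 ∨ A = 0 ∨ 0 = 0
n5 = n4 ∧ F = 0 ∧ 0 = 0
n6 = n5 ∨ n1 = 0 ∨ 0 = 0
n7 = n6 ∨ B = 0 ∨ 0 = 0
So n7 = 0 as required.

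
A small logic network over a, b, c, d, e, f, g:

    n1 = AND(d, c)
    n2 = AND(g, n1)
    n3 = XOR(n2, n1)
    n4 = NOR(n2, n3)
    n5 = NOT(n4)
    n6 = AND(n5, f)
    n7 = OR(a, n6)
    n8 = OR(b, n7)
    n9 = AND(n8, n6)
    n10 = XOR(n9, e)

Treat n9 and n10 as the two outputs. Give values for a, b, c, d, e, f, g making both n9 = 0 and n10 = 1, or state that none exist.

a=1, b=0, c=0, d=1, e=1, f=0, g=1

Check with a=1, b=0, c=0, d=1, e=1, f=0, g=1:
n1 = AND(d, c) = AND(1, 0) = 0
n2 = AND(g, n1) = AND(1, 0) = 0
n3 = XOR(n2, n1) = XOR(0, 0) = 0
n4 = NOR(n2, n3) = NOR(0, 0) = 1
n5 = NOT(n4) = NOT 1 = 0
n6 = AND(n5, f) = AND(0, 0) = 0
n7 = OR(a, n6) = OR(1, 0) = 1
n8 = OR(b, n7) = OR(0, 1) = 1
n9 = AND(n8, n6) = AND(1, 0) = 0
n10 = XOR(n9, e) = XOR(0, 1) = 1
So n9 = 0 and n10 = 1.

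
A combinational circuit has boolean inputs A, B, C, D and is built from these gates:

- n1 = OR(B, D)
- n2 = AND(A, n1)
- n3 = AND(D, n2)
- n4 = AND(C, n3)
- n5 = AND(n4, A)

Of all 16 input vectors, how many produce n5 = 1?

2

n5 = AND(n4, A) must be 1, so both n4 = 1 and A = 1.
n4 = AND(C, n3) must be 1, so both C = 1 and n3 = 1.
Satisfying assignments:
  A=1, B=0, C=1, D=1
  A=1, B=1, C=1, D=1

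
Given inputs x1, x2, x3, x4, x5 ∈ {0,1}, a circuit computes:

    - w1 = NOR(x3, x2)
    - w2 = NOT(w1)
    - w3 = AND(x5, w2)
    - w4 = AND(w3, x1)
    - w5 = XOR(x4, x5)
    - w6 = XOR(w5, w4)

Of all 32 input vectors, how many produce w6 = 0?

16

w6 = XOR(w5, w4) must be 0, so w5 and w4 are equal.
Enumerating the 32 input combinations, 16 give w6 = 0 and 16 give w6 = 1.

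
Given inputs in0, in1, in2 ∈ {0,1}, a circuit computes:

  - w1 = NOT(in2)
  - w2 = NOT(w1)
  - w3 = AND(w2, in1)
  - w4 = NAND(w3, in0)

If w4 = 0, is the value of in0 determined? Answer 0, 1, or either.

1

w4 = NAND(w3, in0) must be 0, so both w3 = 1 and in0 = 1.
Every assignment with w4 = 0 has in0 = 1; there are 1 such assignment(s).
  in0=1, in1=1, in2=1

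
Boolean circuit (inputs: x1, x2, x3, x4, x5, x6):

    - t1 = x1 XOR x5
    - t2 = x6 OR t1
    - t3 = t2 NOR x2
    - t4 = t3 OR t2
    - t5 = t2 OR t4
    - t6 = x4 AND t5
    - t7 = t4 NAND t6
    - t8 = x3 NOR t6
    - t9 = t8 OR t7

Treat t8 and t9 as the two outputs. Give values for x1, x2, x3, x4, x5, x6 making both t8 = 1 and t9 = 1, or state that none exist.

x1=0 x2=0 x3=0 x4=0 x5=0 x6=1

Check with x1=0 x2=0 x3=0 x4=0 x5=0 x6=1:
t1 = x1 XOR x5 = 0 XOR 0 = 0
t2 = x6 OR t1 = 1 OR 0 = 1
t3 = t2 NOR x2 = 1 NOR 0 = 0
t4 = t3 OR t2 = 0 OR 1 = 1
t5 = t2 OR t4 = 1 OR 1 = 1
t6 = x4 AND t5 = 0 AND 1 = 0
t7 = t4 NAND t6 = 1 NAND 0 = 1
t8 = x3 NOR t6 = 0 NOR 0 = 1
t9 = t8 OR t7 = 1 OR 1 = 1
So t8 = 1 and t9 = 1.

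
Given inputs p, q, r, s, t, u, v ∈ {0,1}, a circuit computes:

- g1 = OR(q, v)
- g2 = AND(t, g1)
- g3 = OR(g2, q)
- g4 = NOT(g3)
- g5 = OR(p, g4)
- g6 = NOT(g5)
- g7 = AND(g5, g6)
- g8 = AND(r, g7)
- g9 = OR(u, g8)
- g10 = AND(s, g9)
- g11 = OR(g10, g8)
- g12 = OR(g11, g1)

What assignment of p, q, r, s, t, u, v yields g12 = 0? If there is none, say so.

p=1 q=0 r=1 s=1 t=1 u=0 v=0

g12 = OR(g11, g1) must be 0, so both g11 = 0 and g1 = 0.
g11 = OR(g10, g8) must be 0, so both g10 = 0 and g8 = 0.
Check with p=1 q=0 r=1 s=1 t=1 u=0 v=0:
g1 = OR(q, v) = OR(0, 0) = 0
g2 = AND(t, g1) = AND(1, 0) = 0
g3 = OR(g2, q) = OR(0, 0) = 0
g4 = NOT(g3) = NOT 0 = 1
g5 = OR(p, g4) = OR(1, 1) = 1
g6 = NOT(g5) = NOT 1 = 0
g7 = AND(g5, g6) = AND(1, 0) = 0
g8 = AND(r, g7) = AND(1, 0) = 0
g9 = OR(u, g8) = OR(0, 0) = 0
g10 = AND(s, g9) = AND(1, 0) = 0
g11 = OR(g10, g8) = OR(0, 0) = 0
g12 = OR(g11, g1) = OR(0, 0) = 0
So g12 = 0 as required.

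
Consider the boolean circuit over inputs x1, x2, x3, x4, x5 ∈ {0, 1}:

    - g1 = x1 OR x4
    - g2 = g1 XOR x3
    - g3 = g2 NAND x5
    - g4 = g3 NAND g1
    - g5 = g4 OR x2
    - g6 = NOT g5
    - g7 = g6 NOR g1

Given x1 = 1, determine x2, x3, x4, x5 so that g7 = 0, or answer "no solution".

g7 = g6 NOR g1 must be 0, so at least one of g6, g1 is 1.
Check with x1 = 1 and x2=1, x3=0, x4=1, x5=1:
g1 = x1 OR x4 = 1 OR 1 = 1
g2 = g1 XOR x3 = 1 XOR 0 = 1
g3 = g2 NAND x5 = 1 NAND 1 = 0
g4 = g3 NAND g1 = 0 NAND 1 = 1
g5 = g4 OR x2 = 1 OR 1 = 1
g6 = NOT g5 = NOT 1 = 0
g7 = g6 NOR g1 = 0 NOR 1 = 0
So g7 = 0.

x2=1 x3=0 x4=1 x5=1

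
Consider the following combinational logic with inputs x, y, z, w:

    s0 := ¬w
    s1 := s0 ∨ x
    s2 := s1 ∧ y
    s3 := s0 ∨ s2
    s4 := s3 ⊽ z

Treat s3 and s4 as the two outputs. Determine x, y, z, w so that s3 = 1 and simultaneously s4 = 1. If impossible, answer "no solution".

no solution exists

Across all 16 input combinations, none give both s3 = 1 and s4 = 1.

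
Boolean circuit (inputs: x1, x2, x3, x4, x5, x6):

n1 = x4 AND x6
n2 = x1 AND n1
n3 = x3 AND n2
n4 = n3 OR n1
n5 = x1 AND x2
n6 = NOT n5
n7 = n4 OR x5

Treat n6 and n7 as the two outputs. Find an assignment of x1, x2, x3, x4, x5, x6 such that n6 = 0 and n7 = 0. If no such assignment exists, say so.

x1=1, x2=1, x3=0, x4=1, x5=0, x6=0

Check with x1=1, x2=1, x3=0, x4=1, x5=0, x6=0:
n1 = x4 AND x6 = 1 AND 0 = 0
n2 = x1 AND n1 = 1 AND 0 = 0
n3 = x3 AND n2 = 0 AND 0 = 0
n4 = n3 OR n1 = 0 OR 0 = 0
n5 = x1 AND x2 = 1 AND 1 = 1
n6 = NOT n5 = NOT 1 = 0
n7 = n4 OR x5 = 0 OR 0 = 0
So n6 = 0 and n7 = 0.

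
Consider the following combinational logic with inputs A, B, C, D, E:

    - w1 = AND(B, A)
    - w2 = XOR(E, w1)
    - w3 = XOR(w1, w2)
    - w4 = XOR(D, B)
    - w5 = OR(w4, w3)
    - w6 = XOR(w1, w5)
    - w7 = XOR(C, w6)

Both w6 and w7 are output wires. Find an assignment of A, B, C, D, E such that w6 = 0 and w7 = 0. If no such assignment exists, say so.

Check with A=0 B=1 C=0 D=1 E=0:
w1 = AND(B, A) = AND(1, 0) = 0
w2 = XOR(E, w1) = XOR(0, 0) = 0
w3 = XOR(w1, w2) = XOR(0, 0) = 0
w4 = XOR(D, B) = XOR(1, 1) = 0
w5 = OR(w4, w3) = OR(0, 0) = 0
w6 = XOR(w1, w5) = XOR(0, 0) = 0
w7 = XOR(C, w6) = XOR(0, 0) = 0
So w6 = 0 and w7 = 0.

A=0 B=1 C=0 D=1 E=0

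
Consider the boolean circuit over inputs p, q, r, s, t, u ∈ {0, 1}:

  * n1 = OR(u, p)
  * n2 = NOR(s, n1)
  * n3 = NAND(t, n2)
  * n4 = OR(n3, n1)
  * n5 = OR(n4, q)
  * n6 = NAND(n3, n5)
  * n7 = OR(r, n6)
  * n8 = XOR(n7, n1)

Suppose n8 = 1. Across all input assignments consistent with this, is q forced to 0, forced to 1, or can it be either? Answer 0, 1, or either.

Both values of q occur among assignments with n8 = 1:
  q=0: p=0, q=0, r=0, s=0, t=0, u=1
  q=1: p=0, q=1, r=0, s=0, t=0, u=1

either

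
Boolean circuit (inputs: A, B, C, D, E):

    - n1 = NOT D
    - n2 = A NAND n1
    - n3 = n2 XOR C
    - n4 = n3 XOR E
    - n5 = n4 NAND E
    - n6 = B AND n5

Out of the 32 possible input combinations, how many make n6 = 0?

20

n6 = B AND n5 must be 0, so at least one of B, n5 is 0.
Enumerating the 32 input combinations, 20 give n6 = 0 and 12 give n6 = 1.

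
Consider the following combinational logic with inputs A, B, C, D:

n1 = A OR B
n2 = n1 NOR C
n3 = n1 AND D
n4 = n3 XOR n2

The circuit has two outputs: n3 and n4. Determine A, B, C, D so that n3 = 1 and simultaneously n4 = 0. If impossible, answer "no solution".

Across all 16 input combinations, none give both n3 = 1 and n4 = 0.

no solution exists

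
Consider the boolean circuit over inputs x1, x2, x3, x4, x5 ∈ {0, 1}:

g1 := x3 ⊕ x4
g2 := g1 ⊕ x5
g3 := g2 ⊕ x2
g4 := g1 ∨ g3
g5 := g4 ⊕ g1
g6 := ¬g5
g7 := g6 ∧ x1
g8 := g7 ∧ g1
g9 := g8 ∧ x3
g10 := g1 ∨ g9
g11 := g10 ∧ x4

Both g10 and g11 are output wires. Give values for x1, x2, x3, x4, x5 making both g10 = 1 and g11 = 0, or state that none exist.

Check with x1=0 x2=1 x3=1 x4=0 x5=0:
g1 = x3 ⊕ x4 = 1 ⊕ 0 = 1
g2 = g1 ⊕ x5 = 1 ⊕ 0 = 1
g3 = g2 ⊕ x2 = 1 ⊕ 1 = 0
g4 = g1 ∨ g3 = 1 ∨ 0 = 1
g5 = g4 ⊕ g1 = 1 ⊕ 1 = 0
g6 = ¬g5 = ¬0 = 1
g7 = g6 ∧ x1 = 1 ∧ 0 = 0
g8 = g7 ∧ g1 = 0 ∧ 1 = 0
g9 = g8 ∧ x3 = 0 ∧ 1 = 0
g10 = g1 ∨ g9 = 1 ∨ 0 = 1
g11 = g10 ∧ x4 = 1 ∧ 0 = 0
So g10 = 1 and g11 = 0.

x1=0 x2=1 x3=1 x4=0 x5=0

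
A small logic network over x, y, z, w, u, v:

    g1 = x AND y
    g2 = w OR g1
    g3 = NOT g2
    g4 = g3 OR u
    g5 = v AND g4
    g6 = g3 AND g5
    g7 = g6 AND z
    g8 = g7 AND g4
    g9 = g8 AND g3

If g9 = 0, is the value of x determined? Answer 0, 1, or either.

either

Both values of x occur among assignments with g9 = 0:
  x=0: x=0, y=0, z=0, w=0, u=0, v=0
  x=1: x=1, y=0, z=0, w=0, u=0, v=0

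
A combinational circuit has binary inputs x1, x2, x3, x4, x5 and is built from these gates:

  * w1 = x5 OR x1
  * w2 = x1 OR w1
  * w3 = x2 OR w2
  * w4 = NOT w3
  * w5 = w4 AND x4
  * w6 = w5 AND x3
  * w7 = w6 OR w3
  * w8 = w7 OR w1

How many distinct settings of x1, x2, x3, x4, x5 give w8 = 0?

3

w8 = w7 OR w1 must be 0, so both w7 = 0 and w1 = 0.
w7 = w6 OR w3 must be 0, so both w6 = 0 and w3 = 0.
w1 = x5 OR x1 must be 0, so both x5 = 0 and x1 = 0.
Satisfying assignments:
  x1=0, x2=0, x3=0, x4=0, x5=0
  x1=0, x2=0, x3=0, x4=1, x5=0
  x1=0, x2=0, x3=1, x4=0, x5=0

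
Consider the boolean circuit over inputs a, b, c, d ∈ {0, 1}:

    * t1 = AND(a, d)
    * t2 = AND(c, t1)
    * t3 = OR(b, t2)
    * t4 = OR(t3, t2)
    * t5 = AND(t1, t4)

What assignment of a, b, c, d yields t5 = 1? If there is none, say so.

t5 = AND(t1, t4) must be 1, so both t1 = 1 and t4 = 1.
Check with a=1 b=0 c=1 d=1:
t1 = AND(a, d) = AND(1, 1) = 1
t2 = AND(c, t1) = AND(1, 1) = 1
t3 = OR(b, t2) = OR(0, 1) = 1
t4 = OR(t3, t2) = OR(1, 1) = 1
t5 = AND(t1, t4) = AND(1, 1) = 1
So t5 = 1 as required.

a=1 b=0 c=1 d=1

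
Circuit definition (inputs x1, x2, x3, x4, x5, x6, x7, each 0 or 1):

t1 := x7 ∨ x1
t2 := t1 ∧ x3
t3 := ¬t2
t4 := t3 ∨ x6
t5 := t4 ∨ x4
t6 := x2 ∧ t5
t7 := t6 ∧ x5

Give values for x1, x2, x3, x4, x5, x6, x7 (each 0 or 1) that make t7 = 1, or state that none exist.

t7 = t6 ∧ x5 must be 1, so both t6 = 1 and x5 = 1.
t6 = x2 ∧ t5 must be 1, so both x2 = 1 and t5 = 1.
t5 = t4 ∨ x4 must be 1, so at least one of t4, x4 is 1.
Check with x1=0, x2=1, x3=1, x4=1, x5=1, x6=0, x7=1:
t1 = x7 ∨ x1 = 1 ∨ 0 = 1
t2 = t1 ∧ x3 = 1 ∧ 1 = 1
t3 = ¬t2 = ¬1 = 0
t4 = t3 ∨ x6 = 0 ∨ 0 = 0
t5 = t4 ∨ x4 = 0 ∨ 1 = 1
t6 = x2 ∧ t5 = 1 ∧ 1 = 1
t7 = t6 ∧ x5 = 1 ∧ 1 = 1
So t7 = 1 as required.

x1=0, x2=1, x3=1, x4=1, x5=1, x6=0, x7=1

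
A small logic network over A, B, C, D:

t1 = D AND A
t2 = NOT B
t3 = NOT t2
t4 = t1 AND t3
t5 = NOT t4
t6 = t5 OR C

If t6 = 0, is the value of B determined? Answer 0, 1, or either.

t6 = t5 OR C must be 0, so both t5 = 0 and C = 0.
Every assignment with t6 = 0 has B = 1; there are 1 such assignment(s).
  A=1, B=1, C=0, D=1

1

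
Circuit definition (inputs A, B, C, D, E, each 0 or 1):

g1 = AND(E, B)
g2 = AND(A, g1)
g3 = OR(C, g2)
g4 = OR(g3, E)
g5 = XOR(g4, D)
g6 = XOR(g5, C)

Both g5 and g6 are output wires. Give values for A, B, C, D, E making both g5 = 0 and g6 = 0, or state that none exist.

A=1 B=1 C=0 D=1 E=1

Check with A=1 B=1 C=0 D=1 E=1:
g1 = AND(E, B) = AND(1, 1) = 1
g2 = AND(A, g1) = AND(1, 1) = 1
g3 = OR(C, g2) = OR(0, 1) = 1
g4 = OR(g3, E) = OR(1, 1) = 1
g5 = XOR(g4, D) = XOR(1, 1) = 0
g6 = XOR(g5, C) = XOR(0, 0) = 0
So g5 = 0 and g6 = 0.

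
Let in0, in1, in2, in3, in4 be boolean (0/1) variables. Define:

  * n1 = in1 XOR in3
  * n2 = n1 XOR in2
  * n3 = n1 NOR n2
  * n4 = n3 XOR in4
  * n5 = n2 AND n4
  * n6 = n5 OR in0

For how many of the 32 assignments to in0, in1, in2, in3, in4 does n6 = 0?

n6 = n5 OR in0 must be 0, so both n5 = 0 and in0 = 0.
Enumerating the 32 input combinations, 12 give n6 = 0 and 20 give n6 = 1.

12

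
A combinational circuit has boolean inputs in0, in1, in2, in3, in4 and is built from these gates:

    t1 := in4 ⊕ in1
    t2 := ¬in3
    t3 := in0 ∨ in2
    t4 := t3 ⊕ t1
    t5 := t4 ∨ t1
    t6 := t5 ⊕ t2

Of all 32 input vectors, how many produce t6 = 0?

t6 = t5 ⊕ t2 must be 0, so t5 and t2 are equal.
Enumerating the 32 input combinations, 16 give t6 = 0 and 16 give t6 = 1.

16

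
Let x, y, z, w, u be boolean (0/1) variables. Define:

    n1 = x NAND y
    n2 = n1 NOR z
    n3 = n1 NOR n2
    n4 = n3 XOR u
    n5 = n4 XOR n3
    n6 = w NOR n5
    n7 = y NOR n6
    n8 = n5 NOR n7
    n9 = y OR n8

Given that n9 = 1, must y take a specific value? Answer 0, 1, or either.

either

Both values of y occur among assignments with n9 = 1:
  y=0: x=0, y=0, z=0, w=0, u=0
  y=1: x=0, y=1, z=0, w=0, u=0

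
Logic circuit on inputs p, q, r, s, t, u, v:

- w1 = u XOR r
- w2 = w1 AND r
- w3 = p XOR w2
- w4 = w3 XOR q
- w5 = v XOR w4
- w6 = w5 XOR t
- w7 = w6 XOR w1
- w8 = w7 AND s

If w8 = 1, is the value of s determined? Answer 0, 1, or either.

1

w8 = w7 AND s must be 1, so both w7 = 1 and s = 1.
Every assignment with w8 = 1 has s = 1; there are 32 such assignment(s).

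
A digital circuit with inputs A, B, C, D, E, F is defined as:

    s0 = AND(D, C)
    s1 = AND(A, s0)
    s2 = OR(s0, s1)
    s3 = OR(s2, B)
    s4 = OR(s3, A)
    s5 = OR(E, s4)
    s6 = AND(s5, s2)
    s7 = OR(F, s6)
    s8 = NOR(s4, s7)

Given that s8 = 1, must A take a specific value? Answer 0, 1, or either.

0

s8 = NOR(s4, s7) must be 1, so both s4 = 0 and s7 = 0.
Every assignment with s8 = 1 has A = 0; there are 6 such assignment(s).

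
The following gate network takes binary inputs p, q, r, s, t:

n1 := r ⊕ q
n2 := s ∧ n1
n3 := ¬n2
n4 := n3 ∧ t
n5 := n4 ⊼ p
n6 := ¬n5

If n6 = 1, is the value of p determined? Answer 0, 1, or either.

n6 = ¬n5 must be 1, so n5 = 0.
n5 = n4 ⊼ p must be 0, so both n4 = 1 and p = 1.
Every assignment with n6 = 1 has p = 1; there are 6 such assignment(s).

1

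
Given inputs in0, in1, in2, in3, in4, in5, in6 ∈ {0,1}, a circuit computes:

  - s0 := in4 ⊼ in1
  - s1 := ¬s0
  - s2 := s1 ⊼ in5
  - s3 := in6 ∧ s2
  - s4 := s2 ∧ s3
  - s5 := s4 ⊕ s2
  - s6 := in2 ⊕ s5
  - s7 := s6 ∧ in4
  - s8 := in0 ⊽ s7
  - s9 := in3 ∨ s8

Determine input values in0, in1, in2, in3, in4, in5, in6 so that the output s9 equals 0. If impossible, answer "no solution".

s9 = in3 ∨ s8 must be 0, so both in3 = 0 and s8 = 0.
s8 = in0 ⊽ s7 must be 0, so at least one of in0, s7 is 1.
Check with in0=1, in1=0, in2=0, in3=0, in4=1, in5=1, in6=1:
s0 = in4 ⊼ in1 = 1 ⊼ 0 = 1
s1 = ¬s0 = ¬1 = 0
s2 = s1 ⊼ in5 = 0 ⊼ 1 = 1
s3 = in6 ∧ s2 = 1 ∧ 1 = 1
s4 = s2 ∧ s3 = 1 ∧ 1 = 1
s5 = s4 ⊕ s2 = 1 ⊕ 1 = 0
s6 = in2 ⊕ s5 = 0 ⊕ 0 = 0
s7 = s6 ∧ in4 = 0 ∧ 1 = 0
s8 = in0 ⊽ s7 = 1 ⊽ 0 = 0
s9 = in3 ∨ s8 = 0 ∨ 0 = 0
So s9 = 0 as required.

in0=1, in1=0, in2=0, in3=0, in4=1, in5=1, in6=1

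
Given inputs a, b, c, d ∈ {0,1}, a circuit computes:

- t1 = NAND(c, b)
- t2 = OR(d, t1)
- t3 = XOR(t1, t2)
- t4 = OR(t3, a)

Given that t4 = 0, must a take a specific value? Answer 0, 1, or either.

0

t4 = OR(t3, a) must be 0, so both t3 = 0 and a = 0.
t3 = XOR(t1, t2) must be 0, so t1 and t2 are equal.
Every assignment with t4 = 0 has a = 0; there are 7 such assignment(s).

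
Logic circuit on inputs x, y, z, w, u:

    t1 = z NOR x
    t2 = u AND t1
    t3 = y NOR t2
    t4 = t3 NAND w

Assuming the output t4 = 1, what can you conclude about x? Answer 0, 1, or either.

Both values of x occur among assignments with t4 = 1:
  x=0: x=0, y=0, z=0, w=0, u=0
  x=1: x=1, y=0, z=0, w=0, u=0

either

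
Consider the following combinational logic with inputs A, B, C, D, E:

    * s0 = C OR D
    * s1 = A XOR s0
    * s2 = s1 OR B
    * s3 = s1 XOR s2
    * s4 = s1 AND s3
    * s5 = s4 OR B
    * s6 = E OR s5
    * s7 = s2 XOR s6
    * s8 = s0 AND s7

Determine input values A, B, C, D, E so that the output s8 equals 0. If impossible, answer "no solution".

s8 = s0 AND s7 must be 0, so at least one of s0, s7 is 0.
Check with A=1 B=0 C=0 D=0 E=0:
s0 = C OR D = 0 OR 0 = 0
s1 = A XOR s0 = 1 XOR 0 = 1
s2 = s1 OR B = 1 OR 0 = 1
s3 = s1 XOR s2 = 1 XOR 1 = 0
s4 = s1 AND s3 = 1 AND 0 = 0
s5 = s4 OR B = 0 OR 0 = 0
s6 = E OR s5 = 0 OR 0 = 0
s7 = s2 XOR s6 = 1 XOR 0 = 1
s8 = s0 AND s7 = 0 AND 1 = 0
So s8 = 0 as required.

A=1 B=0 C=0 D=0 E=0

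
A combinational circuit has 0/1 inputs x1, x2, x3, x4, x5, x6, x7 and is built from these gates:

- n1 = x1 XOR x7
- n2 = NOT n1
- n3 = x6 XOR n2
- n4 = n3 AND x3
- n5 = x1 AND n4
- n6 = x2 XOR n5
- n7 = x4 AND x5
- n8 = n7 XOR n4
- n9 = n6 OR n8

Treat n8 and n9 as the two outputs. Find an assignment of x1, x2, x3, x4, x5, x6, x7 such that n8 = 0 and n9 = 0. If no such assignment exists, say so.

Check with x1=0, x2=0, x3=0, x4=1, x5=0, x6=1, x7=0:
n1 = x1 XOR x7 = 0 XOR 0 = 0
n2 = NOT n1 = NOT 0 = 1
n3 = x6 XOR n2 = 1 XOR 1 = 0
n4 = n3 AND x3 = 0 AND 0 = 0
n5 = x1 AND n4 = 0 AND 0 = 0
n6 = x2 XOR n5 = 0 XOR 0 = 0
n7 = x4 AND x5 = 1 AND 0 = 0
n8 = n7 XOR n4 = 0 XOR 0 = 0
n9 = n6 OR n8 = 0 OR 0 = 0
So n8 = 0 and n9 = 0.

x1=0, x2=0, x3=0, x4=1, x5=0, x6=1, x7=0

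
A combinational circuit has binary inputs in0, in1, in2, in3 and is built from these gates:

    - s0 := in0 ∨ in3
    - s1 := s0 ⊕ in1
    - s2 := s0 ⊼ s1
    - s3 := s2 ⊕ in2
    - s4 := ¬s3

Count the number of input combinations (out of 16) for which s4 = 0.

s4 = ¬s3 must be 0, so s3 = 1.
Enumerating the 16 input combinations, 8 give s4 = 0 and 8 give s4 = 1.

8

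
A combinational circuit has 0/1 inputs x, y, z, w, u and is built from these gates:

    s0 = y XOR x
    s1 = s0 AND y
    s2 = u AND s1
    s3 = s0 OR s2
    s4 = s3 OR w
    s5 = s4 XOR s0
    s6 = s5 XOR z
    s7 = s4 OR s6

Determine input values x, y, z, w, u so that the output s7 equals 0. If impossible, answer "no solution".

s7 = s4 OR s6 must be 0, so both s4 = 0 and s6 = 0.
s4 = s3 OR w must be 0, so both s3 = 0 and w = 0.
Check with x=1 y=1 z=0 w=0 u=0:
s0 = y XOR x = 1 XOR 1 = 0
s1 = s0 AND y = 0 AND 1 = 0
s2 = u AND s1 = 0 AND 0 = 0
s3 = s0 OR s2 = 0 OR 0 = 0
s4 = s3 OR w = 0 OR 0 = 0
s5 = s4 XOR s0 = 0 XOR 0 = 0
s6 = s5 XOR z = 0 XOR 0 = 0
s7 = s4 OR s6 = 0 OR 0 = 0
So s7 = 0 as required.

x=1 y=1 z=0 w=0 u=0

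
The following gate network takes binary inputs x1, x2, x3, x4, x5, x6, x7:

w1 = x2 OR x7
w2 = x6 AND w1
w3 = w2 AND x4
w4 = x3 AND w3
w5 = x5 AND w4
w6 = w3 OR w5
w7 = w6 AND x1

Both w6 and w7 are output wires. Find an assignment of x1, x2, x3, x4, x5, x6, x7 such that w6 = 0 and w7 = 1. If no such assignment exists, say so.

Across all 128 input combinations, none give both w6 = 0 and w7 = 1.

no solution exists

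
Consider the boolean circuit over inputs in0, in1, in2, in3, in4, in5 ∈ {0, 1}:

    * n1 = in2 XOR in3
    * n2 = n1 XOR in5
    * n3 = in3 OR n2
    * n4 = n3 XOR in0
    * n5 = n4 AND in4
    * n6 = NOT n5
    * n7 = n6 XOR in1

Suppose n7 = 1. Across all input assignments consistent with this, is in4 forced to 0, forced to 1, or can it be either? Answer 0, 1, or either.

Both values of in4 occur among assignments with n7 = 1:
  in4=0: in0=0, in1=0, in2=0, in3=0, in4=0, in5=0
  in4=1: in0=0, in1=0, in2=0, in3=0, in4=1, in5=0

either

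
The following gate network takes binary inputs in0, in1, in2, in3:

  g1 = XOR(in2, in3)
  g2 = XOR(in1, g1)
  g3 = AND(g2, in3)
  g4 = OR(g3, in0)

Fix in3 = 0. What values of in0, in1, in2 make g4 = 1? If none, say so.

Check with in3 = 0 and in0=1, in1=0, in2=1:
g1 = XOR(in2, in3) = XOR(1, 0) = 1
g2 = XOR(in1, g1) = XOR(0, 1) = 1
g3 = AND(g2, in3) = AND(1, 0) = 0
g4 = OR(g3, in0) = OR(0, 1) = 1
So g4 = 1.

in0=1 in1=0 in2=1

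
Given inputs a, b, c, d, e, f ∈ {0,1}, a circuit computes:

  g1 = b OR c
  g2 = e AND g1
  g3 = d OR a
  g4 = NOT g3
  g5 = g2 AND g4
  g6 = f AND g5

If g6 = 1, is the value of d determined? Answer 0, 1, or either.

0

g6 = f AND g5 must be 1, so both f = 1 and g5 = 1.
Every assignment with g6 = 1 has d = 0; there are 3 such assignment(s).
  a=0, b=0, c=1, d=0, e=1, f=1
  a=0, b=1, c=0, d=0, e=1, f=1
  a=0, b=1, c=1, d=0, e=1, f=1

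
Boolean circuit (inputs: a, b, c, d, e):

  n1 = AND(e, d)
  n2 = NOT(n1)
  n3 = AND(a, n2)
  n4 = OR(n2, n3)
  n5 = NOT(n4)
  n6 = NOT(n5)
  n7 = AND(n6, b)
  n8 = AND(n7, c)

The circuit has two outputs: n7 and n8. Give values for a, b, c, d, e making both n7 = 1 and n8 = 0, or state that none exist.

Check with a=1, b=1, c=0, d=1, e=0:
n1 = AND(e, d) = AND(0, 1) = 0
n2 = NOT(n1) = NOT 0 = 1
n3 = AND(a, n2) = AND(1, 1) = 1
n4 = OR(n2, n3) = OR(1, 1) = 1
n5 = NOT(n4) = NOT 1 = 0
n6 = NOT(n5) = NOT 0 = 1
n7 = AND(n6, b) = AND(1, 1) = 1
n8 = AND(n7, c) = AND(1, 0) = 0
So n7 = 1 and n8 = 0.

a=1, b=1, c=0, d=1, e=0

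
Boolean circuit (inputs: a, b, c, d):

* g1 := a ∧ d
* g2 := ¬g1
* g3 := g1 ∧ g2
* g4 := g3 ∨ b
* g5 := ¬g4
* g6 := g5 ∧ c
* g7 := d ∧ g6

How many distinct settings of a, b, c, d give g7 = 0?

g7 = d ∧ g6 must be 0, so at least one of d, g6 is 0.
Enumerating the 16 input combinations, 14 give g7 = 0 and 2 give g7 = 1.

14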